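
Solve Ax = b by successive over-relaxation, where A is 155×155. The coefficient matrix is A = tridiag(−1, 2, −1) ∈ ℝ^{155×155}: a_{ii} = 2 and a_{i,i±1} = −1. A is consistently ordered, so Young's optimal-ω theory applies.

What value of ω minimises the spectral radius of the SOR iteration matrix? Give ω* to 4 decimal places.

With n=155, ρ(Jacobi) = cos(π/156) = 0.9998.
root = sin(π/156) = 0.02014  (since 1−cos² = sin²).
So ω* = 2/1.02014 = 1.9605 (Young).
ρ(B_{ω*}) = ω*−1 = 0.9605

ω* = 1.9605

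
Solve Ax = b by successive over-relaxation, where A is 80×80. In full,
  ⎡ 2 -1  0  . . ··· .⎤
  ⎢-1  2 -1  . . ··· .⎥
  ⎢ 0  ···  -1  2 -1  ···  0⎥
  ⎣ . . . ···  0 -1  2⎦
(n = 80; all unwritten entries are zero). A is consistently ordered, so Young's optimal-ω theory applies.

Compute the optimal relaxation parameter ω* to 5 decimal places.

[ρ_J] n=80: ρ(B_J) = cos(π/(n+1)) = cos(π/81) = 0.99925.
1 − cos²(π/81) = sin²(π/81) ⇒ √(1−ρ_J²) = sin(π/81) = 0.038775.
ω* = 2/(1+0.038775) = 1.92534
ρ_SOR = ω* − 1 = 1.92534 − 1 = 0.92534.

ω* = 1.92534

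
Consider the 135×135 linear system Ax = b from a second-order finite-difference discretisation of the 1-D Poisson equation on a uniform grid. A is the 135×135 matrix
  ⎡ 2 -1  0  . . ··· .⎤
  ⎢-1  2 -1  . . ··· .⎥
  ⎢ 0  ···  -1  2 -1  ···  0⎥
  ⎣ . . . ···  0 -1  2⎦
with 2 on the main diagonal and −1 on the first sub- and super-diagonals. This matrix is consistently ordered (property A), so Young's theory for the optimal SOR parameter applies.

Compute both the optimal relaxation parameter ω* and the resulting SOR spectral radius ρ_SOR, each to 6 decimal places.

With n=135, ρ(Jacobi) = cos(π/136) = 0.999733.
√(1−ρ_J²) = |sin(π/136)| = 0.0230979
ω* = 2/(1+0.0230979) = 1.954847
At ω = 1.954847 every |λ(B_ω)| = ω−1, so ρ_SOR = 0.954847.

ω* = 1.954847, ρ_SOR = 0.954847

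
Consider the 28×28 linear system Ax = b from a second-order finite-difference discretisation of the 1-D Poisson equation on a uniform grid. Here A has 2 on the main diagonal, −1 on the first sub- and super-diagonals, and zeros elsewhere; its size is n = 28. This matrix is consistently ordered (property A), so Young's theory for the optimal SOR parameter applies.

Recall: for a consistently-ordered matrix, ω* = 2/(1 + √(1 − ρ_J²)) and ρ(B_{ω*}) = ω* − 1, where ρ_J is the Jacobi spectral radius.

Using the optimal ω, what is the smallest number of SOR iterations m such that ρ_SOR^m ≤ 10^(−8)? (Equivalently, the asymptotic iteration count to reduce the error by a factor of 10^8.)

m = 85

With n=28, ρ(Jacobi) = cos(π/29) = 0.9941380.
√(1−ρ_J²) = |sin(π/29)| = 0.1081190
Young: ω* = 2/(1+√(1−ρ_J²)) = 2/(1+0.1081190) = 2/1.1081190 = 1.8048603.
[ρ_SOR] ω* − 1 = 0.8048603.
m ≥ 8·ln10 / (−ln 0.8048603) = 84.854; smallest integer m = 85.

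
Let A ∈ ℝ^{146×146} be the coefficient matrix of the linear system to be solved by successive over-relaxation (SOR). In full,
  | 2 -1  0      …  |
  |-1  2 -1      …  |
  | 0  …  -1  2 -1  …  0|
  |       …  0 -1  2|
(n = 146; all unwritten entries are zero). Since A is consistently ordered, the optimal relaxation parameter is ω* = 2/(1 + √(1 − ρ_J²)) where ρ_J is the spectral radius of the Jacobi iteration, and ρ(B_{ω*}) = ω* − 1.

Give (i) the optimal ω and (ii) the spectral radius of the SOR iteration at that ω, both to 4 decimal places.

ω* = 1.9582, ρ_SOR = 0.9582

B_J for the 146×146 system has eigenvalues cos(kπ/147); ρ_J = cos(π/147) = 0.9998.
root = sin(π/147) = 0.02137  (since 1−cos² = sin²).
ω* = 2/(1 + 0.02137) = 2/1.02137 = 1.9582.
[ρ_SOR] ω* − 1 = 0.9582.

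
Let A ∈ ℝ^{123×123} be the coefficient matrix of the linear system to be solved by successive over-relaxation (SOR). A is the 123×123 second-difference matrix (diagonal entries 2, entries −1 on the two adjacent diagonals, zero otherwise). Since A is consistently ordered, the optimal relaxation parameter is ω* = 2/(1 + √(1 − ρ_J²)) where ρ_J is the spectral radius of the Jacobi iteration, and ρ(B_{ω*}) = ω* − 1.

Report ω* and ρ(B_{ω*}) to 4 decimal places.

½·tridiag(1,0,1) at n=123: λ_k = cos(kπ/124); max |λ| at k=1 ⇒ ρ_J = cos(π/124) ≈ 0.9997.
√(1 − cos²(π/124)) = sin(π/124) ≈ 0.02533.
ω* = 2 / (1 + 0.02533) = 2 / 1.02533 ≈ 1.9506.
At ω = 1.9506 every |λ(B_ω)| = ω−1, so ρ_SOR = 0.9506.

ω* = 1.9506, ρ_SOR = 0.9506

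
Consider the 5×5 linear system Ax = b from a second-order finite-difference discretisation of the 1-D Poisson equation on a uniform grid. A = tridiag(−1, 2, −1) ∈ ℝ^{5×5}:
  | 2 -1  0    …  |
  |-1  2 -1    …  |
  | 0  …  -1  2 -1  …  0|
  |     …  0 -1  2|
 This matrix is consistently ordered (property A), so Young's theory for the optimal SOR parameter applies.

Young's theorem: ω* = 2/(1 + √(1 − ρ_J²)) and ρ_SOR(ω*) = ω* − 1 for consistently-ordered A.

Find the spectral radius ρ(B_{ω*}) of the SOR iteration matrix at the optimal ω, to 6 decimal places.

ρ_SOR = 0.333333

½·tridiag(1,0,1) at n=5: λ_k = cos(kπ/6); max |λ| at k=1 ⇒ ρ_J = cos(π/6) ≈ 0.866025.
√(1−ρ_J²) = |sin(π/6)| = 0.5000000
Young: ω* = 2/(1+√(1−ρ_J²)) = 2/(1+0.5000000) = 2/1.5000000 = 1.333333.
and ρ(B_{ω*}) = 1.333333 − 1 = 0.333333.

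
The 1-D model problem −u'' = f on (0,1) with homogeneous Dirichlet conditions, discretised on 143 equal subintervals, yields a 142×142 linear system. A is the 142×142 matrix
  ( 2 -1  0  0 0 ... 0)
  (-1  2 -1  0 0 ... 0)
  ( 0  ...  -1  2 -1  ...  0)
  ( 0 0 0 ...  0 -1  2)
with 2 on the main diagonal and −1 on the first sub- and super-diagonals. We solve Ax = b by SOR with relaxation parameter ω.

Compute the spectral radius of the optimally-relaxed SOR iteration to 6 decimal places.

ρ_SOR = 0.957010

B_J for the 142×142 system has eigenvalues cos(kπ/143); ρ_J = cos(π/143) = 0.999759.
√(1 − cos²(π/143)) = sin(π/143) ≈ 0.0219674.
ω* = 2/(1+0.0219674) = 1.957010
Hence ρ(B_{ω*}) = 1.957010 − 1 = 0.957010.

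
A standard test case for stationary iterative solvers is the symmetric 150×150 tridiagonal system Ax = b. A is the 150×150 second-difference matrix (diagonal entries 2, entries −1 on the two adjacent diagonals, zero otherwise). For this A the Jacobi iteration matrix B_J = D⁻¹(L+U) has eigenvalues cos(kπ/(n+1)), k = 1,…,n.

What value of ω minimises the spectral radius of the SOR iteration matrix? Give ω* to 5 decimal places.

ρ_J = max_k |cos(kπ/151)| = cos(π/151) = 0.99978
√(1−ρ_J²) simplifies to sin(π/151) = 0.020804.
So ω* = 2/1.020804 = 1.95924 (Young).
[ρ_SOR] ω* − 1 = 0.95924.

ω* = 1.95924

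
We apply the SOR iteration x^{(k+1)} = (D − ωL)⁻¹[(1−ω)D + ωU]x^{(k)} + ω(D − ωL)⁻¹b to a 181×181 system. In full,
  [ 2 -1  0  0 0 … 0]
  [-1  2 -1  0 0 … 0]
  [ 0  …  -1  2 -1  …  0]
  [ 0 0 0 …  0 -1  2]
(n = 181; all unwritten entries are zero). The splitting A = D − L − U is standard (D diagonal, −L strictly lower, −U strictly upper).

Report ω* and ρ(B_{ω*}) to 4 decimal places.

ω* = 1.9661, ρ_SOR = 0.9661

B_J for the 181×181 system has eigenvalues cos(kπ/182); ρ_J = cos(π/182) = 0.9999.
√(1−ρ_J²) = |sin(π/182)| = 0.01726
ω* = 2/(1+0.01726) = 1.9661
At ω = 1.9661 every |λ(B_ω)| = ω−1, so ρ_SOR = 0.9661.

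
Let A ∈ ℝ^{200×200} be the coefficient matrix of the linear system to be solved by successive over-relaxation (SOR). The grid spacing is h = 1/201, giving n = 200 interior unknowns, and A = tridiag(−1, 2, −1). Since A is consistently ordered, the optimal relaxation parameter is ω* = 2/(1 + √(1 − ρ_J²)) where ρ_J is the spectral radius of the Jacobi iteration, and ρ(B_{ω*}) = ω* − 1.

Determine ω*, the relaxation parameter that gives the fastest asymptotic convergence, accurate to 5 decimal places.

ω* = 1.96922

½·tridiag(1,0,1) at n=200: λ_k = cos(kπ/201); max |λ| at k=1 ⇒ ρ_J = cos(π/201) ≈ 0.99988.
√(1 − cos²(π/201)) = sin(π/201) ≈ 0.015629.
Then 2/(1+√(1−ρ_J²)) = 2/(1+0.015629); ω* = 2/1.015629 = 1.96922.
ρ_SOR = ω* − 1 = 1.96922 − 1 = 0.96922.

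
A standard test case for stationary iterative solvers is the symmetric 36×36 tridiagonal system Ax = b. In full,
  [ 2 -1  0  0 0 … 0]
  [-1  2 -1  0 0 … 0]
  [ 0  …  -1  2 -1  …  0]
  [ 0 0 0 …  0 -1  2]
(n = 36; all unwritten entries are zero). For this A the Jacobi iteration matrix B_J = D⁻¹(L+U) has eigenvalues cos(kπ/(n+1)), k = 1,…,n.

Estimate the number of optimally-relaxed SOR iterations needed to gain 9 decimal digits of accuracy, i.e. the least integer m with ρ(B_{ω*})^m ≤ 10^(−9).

[ρ_J] n=36: ρ(B_J) = cos(π/(n+1)) = cos(π/37) = 0.9963975.
√(1−ρ_J²) simplifies to sin(π/37) = 0.0848059.
So ω* = 2/1.0848059 = 1.8436478 (Young).
At ω = 1.8436478 every |λ(B_ω)| = ω−1, so ρ_SOR = 0.8436478.
For 9 digits: m = 9·ln10 / (−ln 0.8436478) = 20.7233/0.17002 = 121.887; round up → m = 122.

m = 122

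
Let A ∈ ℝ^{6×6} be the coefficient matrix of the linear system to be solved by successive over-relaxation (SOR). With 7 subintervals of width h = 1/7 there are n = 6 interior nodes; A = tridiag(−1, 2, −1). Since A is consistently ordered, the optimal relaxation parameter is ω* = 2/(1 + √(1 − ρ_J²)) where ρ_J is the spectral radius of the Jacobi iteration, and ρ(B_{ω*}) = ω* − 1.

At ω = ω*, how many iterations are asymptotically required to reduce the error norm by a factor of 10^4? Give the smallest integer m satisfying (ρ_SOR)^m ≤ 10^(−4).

With n=6, ρ(Jacobi) = cos(π/7) = 0.9009689.
√(1−ρ_J²) simplifies to sin(π/7) = 0.4338837.
So ω* = 2/1.4338837 = 1.3948133 (Young).
ρ(B_{ω*}) = ω*−1 = 0.3948133
4·ln10 = 9.21034; −ln(0.3948133) = 0.929342; m = ⌈9.21034/0.929342⌉ = ⌈9.911⌉ = 10.

m = 10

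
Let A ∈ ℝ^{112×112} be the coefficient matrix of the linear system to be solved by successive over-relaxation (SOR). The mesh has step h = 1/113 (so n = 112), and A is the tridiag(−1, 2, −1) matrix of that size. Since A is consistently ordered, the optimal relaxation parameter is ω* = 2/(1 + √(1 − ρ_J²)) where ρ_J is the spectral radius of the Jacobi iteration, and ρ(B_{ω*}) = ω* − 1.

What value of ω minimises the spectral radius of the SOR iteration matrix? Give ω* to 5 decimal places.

ω* = 1.94591

spectrum of D⁻¹(L+U) = {cos(kπ/113) : 1≤k≤112}; ρ_J = cos(π/113) = 0.99961.
root = sin(π/113) = 0.027798  (since 1−cos² = sin²).
So ω* = 2/1.027798 = 1.94591 (Young).
ρ_SOR = ω* − 1 = 1.94591 − 1 = 0.94591.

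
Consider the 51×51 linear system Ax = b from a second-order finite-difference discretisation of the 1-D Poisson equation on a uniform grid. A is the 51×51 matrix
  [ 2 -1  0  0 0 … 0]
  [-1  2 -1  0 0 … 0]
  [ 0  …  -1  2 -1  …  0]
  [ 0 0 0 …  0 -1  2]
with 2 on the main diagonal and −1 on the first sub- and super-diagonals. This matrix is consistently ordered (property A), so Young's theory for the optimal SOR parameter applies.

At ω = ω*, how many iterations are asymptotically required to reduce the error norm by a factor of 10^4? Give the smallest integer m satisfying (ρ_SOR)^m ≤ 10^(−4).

m = 77

½·tridiag(1,0,1) at n=51: λ_k = cos(kπ/52); max |λ| at k=1 ⇒ ρ_J = cos(π/52) ≈ 0.9981756.
root = sin(π/52) = 0.0603785  (since 1−cos² = sin²).
So ω* = 2/1.0603785 = 1.8861190 (Young).
ρ(B_{ω*}) = ω*−1 = 0.8861190
(0.8861190)^m ≤ 10^{−4}  ⇒  m·ln(0.8861190) ≤ −4·ln10  ⇒  m ≥ 76.179  ⇒  m = 77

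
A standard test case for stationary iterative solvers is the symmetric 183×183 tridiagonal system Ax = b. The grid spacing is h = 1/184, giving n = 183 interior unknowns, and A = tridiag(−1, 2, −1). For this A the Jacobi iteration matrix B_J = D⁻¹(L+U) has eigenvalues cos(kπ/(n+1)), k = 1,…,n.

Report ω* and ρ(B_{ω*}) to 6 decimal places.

ω* = 1.966427, ρ_SOR = 0.966427

[ρ_J] n=183: ρ(B_J) = cos(π/(n+1)) = cos(π/184) = 0.999854.
√(1−ρ_J²) simplifies to sin(π/184) = 0.0170730.
Young: ω* = 2/(1+√(1−ρ_J²)) = 2/(1+0.0170730) = 2/1.0170730 = 1.966427.
ρ(B_{ω*}) = ω*−1 = 0.966427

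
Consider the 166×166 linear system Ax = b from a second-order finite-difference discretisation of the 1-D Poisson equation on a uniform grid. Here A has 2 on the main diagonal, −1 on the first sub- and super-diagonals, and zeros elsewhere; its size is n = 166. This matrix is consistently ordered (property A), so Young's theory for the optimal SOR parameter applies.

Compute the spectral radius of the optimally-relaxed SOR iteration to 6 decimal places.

ρ_SOR = 0.963073

n=166: λ(B_J) = 1 − λ(A)/2 = cos(kπ/167); k=1 gives ρ_J = 0.999823.
√(1 − cos²(π/167)) = sin(π/167) ≈ 0.0188108.
ω* = 2/(1 + 0.0188108) = 2/1.0188108 = 1.963073.
[ρ_SOR] ω* − 1 = 0.963073.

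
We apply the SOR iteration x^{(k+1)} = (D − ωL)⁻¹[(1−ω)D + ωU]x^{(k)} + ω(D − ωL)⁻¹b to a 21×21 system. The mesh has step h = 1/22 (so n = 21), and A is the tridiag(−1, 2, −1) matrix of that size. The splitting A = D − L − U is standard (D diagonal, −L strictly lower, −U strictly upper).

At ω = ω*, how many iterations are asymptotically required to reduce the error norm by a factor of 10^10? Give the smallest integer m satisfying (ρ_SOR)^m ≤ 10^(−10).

ρ_J = max_k |cos(kπ/22)| = cos(π/22) = 0.9898214
√(1 − cos²(π/22)) = sin(π/22) ≈ 0.1423148.
ω* = 2 / (1 + 0.1423148) = 2 / 1.1423148 ≈ 1.7508309.
Hence ρ(B_{ω*}) = 1.7508309 − 1 = 0.7508309.
(0.7508309)^m ≤ 10^{−10}  ⇒  m·ln(0.7508309) ≤ −10·ln10  ⇒  m ≥ 80.349  ⇒  m = 81

m = 81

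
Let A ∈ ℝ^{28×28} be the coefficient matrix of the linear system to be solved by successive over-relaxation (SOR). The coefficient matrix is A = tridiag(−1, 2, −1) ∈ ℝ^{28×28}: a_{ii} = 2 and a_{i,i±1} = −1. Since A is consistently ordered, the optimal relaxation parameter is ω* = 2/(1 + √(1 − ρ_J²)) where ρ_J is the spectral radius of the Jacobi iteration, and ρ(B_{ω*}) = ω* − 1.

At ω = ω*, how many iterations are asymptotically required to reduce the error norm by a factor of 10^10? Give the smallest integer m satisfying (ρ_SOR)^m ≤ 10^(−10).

[ρ_J] n=28: ρ(B_J) = cos(π/(n+1)) = cos(π/29) = 0.9941380.
√(1 − cos²(π/29)) = sin(π/29) ≈ 0.1081190.
[ω*] 2 ÷ (1 + 0.1081190) = 2 ÷ 1.1081190 = 1.8048603.
and ρ(B_{ω*}) = 1.8048603 − 1 = 0.8048603.
Need (0.8048603)^m ≤ 10^(−10): m ≥ 10·ln10/|ln 0.8048603| = 23.0259/0.217087 = 106.068 ⇒ m = 107.

m = 107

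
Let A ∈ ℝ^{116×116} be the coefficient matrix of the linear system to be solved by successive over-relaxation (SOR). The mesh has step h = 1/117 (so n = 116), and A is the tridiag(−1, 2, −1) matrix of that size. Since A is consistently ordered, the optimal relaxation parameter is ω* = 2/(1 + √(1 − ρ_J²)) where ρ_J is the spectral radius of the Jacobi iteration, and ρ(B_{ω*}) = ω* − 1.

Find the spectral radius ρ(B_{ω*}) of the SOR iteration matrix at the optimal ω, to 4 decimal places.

B_J for the 116×116 system has eigenvalues cos(kπ/117); ρ_J = cos(π/117) = 0.9996.
√(1 − cos²(π/117)) = sin(π/117) ≈ 0.02685.
ω* = 2/(1 + 0.02685) = 2/1.02685 = 1.9477.
ρ_SOR = ω* − 1 ≈ 0.9477.

ρ_SOR = 0.9477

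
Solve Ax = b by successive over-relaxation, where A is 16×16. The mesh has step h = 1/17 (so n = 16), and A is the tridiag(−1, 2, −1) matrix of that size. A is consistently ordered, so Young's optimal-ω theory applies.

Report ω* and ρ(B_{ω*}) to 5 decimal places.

spectrum of D⁻¹(L+U) = {cos(kπ/17) : 1≤k≤16}; ρ_J = cos(π/17) = 0.98297.
root = sin(π/17) = 0.183750  (since 1−cos² = sin²).
ω* = 2/(1 + 0.183750) = 2/1.183750 = 1.68955.
ρ(B_{ω*}) = ω*−1 = 0.68955

ω* = 1.68955, ρ_SOR = 0.68955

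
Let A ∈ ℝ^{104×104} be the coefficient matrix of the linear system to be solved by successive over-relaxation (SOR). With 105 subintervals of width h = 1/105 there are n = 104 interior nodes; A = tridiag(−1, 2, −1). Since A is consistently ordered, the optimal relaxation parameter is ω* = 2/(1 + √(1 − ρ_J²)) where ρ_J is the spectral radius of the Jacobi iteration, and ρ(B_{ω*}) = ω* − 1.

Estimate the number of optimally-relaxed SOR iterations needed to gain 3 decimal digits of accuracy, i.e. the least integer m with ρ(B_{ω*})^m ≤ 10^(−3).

m = 116

[ρ_J] n=104: ρ(B_J) = cos(π/(n+1)) = cos(π/105) = 0.9995524.
√(1−ρ_J²) simplifies to sin(π/105) = 0.0299155.
Young: ω* = 2/(1+√(1−ρ_J²)) = 2/(1+0.0299155) = 2/1.0299155 = 1.9419069.
and ρ(B_{ω*}) = 1.9419069 − 1 = 0.9419069.
ρ_SOR^m ≤ 10^(−3) ⇔ m ≥ 3·ln10/(−ln 0.9419069) = 6.90776/0.0598488 = 115.420; m = ⌈115.420⌉ = 116.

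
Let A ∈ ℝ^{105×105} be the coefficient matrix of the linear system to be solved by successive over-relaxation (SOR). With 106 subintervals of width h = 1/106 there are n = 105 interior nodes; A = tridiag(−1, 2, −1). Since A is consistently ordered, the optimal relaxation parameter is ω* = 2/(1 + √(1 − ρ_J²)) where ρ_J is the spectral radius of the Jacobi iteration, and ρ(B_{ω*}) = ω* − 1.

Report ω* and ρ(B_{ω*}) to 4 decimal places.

½·tridiag(1,0,1) at n=105: λ_k = cos(kπ/106); max |λ| at k=1 ⇒ ρ_J = cos(π/106) ≈ 0.9996.
1 − cos²(π/106) = sin²(π/106) ⇒ √(1−ρ_J²) = sin(π/106) = 0.02963.
ω* = 2/(1 + 0.02963) = 2/1.02963 = 1.9424.
Hence ρ(B_{ω*}) = 1.9424 − 1 = 0.9424.

ω* = 1.9424, ρ_SOR = 0.9424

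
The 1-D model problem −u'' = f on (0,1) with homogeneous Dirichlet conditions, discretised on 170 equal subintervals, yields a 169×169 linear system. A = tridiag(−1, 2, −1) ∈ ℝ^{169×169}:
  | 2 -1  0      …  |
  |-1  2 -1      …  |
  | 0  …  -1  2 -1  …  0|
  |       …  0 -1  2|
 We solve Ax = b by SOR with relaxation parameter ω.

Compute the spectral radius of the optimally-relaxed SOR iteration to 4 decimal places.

spectrum of D⁻¹(L+U) = {cos(kπ/170) : 1≤k≤169}; ρ_J = cos(π/170) = 0.9998.
√(1−ρ_J²) simplifies to sin(π/170) = 0.01848.
ω* = 2/(1+0.01848) = 1.9637
and ρ(B_{ω*}) = 1.9637 − 1 = 0.9637.

ρ_SOR = 0.9637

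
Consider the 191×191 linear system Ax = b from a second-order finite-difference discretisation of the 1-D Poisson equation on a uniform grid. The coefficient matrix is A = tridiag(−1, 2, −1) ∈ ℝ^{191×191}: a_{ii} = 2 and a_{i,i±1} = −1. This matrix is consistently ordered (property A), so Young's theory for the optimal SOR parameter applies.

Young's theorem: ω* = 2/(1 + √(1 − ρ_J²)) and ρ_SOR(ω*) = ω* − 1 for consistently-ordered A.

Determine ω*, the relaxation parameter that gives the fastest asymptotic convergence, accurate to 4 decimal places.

ρ_J = max_k |cos(kπ/192)| = cos(π/192) = 0.9999
√(1−ρ_J²) = |sin(π/192)| = 0.01636
Then 2/(1+√(1−ρ_J²)) = 2/(1+0.01636); ω* = 2/1.01636 = 1.9678.
ρ_SOR = ω* − 1 = 1.9678 − 1 = 0.9678.

ω* = 1.9678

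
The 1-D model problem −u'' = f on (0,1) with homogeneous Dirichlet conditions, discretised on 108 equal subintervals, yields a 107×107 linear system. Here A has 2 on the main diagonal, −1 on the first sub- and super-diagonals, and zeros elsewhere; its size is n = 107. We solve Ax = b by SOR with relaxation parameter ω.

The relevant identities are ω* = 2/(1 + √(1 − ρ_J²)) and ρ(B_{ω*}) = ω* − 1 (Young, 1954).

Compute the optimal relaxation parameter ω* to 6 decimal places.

ω* = 1.943475

ρ_J = max_k |cos(kπ/108)| = cos(π/108) = 0.999577
1 − cos²(π/108) = sin²(π/108) ⇒ √(1−ρ_J²) = sin(π/108) = 0.0290847.
Young: ω* = 2/(1+√(1−ρ_J²)) = 2/(1+0.0290847) = 2/1.0290847 = 1.943475.
[ρ_SOR] ω* − 1 = 0.943475.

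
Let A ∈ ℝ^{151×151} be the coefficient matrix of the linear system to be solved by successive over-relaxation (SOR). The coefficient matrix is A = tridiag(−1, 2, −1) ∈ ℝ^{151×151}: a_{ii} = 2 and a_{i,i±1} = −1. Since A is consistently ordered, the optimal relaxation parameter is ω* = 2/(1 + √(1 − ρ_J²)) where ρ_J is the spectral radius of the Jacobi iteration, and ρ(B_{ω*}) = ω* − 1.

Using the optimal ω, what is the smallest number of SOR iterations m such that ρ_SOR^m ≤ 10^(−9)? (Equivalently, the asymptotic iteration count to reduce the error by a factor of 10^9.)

m = 502

[ρ_J] n=151: ρ(B_J) = cos(π/(n+1)) = cos(π/152) = 0.9997864.
√(1−ρ_J²) = |sin(π/152)| = 0.0206669
ω* = 2/(1 + 0.0206669) = 2/1.0206669 = 1.9595031.
[ρ_SOR] ω* − 1 = 0.9595031.
For 9 digits: m = 9·ln10 / (−ln 0.9595031) = 20.7233/0.0413397 = 501.293; round up → m = 502.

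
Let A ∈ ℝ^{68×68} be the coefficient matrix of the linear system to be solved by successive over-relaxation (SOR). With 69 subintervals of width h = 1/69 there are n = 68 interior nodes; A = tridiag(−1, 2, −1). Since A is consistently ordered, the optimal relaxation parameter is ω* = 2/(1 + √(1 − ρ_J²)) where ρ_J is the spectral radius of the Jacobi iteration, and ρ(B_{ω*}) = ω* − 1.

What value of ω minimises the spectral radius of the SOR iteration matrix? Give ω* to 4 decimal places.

[ρ_J] n=68: ρ(B_J) = cos(π/(n+1)) = cos(π/69) = 0.9990.
√(1−ρ_J²) simplifies to sin(π/69) = 0.04551.
Then 2/(1+√(1−ρ_J²)) = 2/(1+0.04551); ω* = 2/1.04551 = 1.9129.
ρ_SOR = ω* − 1 = 1.9129 − 1 = 0.9129.

ω* = 1.9129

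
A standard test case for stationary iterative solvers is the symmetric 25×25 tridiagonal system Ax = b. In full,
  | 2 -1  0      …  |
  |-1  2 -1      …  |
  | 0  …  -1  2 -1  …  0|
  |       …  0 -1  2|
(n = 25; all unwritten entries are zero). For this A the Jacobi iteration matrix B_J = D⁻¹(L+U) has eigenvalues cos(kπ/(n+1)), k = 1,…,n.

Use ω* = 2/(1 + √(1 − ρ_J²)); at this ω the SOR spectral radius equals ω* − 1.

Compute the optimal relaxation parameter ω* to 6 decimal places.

ω* = 1.784859

spectrum of D⁻¹(L+U) = {cos(kπ/26) : 1≤k≤25}; ρ_J = cos(π/26) = 0.992709.
√(1−ρ_J²) simplifies to sin(π/26) = 0.1205367.
[ω*] 2 ÷ (1 + 0.1205367) = 2 ÷ 1.1205367 = 1.784859.
[ρ_SOR] ω* − 1 = 0.784859.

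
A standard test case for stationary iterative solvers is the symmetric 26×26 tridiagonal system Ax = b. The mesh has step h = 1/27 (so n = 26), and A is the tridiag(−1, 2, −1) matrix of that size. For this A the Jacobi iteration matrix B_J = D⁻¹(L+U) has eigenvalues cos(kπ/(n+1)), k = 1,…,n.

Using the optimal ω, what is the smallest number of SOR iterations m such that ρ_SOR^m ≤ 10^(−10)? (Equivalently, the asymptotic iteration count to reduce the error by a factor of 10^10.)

m = 99

ρ_J = max_k |cos(kπ/27)| = cos(π/27) = 0.9932384
√(1−ρ_J²) simplifies to sin(π/27) = 0.1160929.
ω* = 2/(1+0.1160929) = 1.7919655
and ρ(B_{ω*}) = 1.7919655 − 1 = 0.7919655.
10·ln10 = 23.0259; −ln(0.7919655) = 0.233237; m = ⌈23.0259/0.233237⌉ = ⌈98.723⌉ = 99.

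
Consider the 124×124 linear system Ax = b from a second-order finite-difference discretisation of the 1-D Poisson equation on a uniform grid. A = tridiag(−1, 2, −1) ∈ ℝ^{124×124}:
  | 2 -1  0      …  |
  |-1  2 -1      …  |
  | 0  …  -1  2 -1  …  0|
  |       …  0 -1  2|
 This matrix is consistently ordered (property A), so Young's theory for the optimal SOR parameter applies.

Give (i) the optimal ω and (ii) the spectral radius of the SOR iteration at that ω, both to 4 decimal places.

ω* = 1.9510, ρ_SOR = 0.9510

spectrum of D⁻¹(L+U) = {cos(kπ/125) : 1≤k≤124}; ρ_J = cos(π/125) = 0.9997.
√(1 − cos²(π/125)) = sin(π/125) ≈ 0.02513.
ω* = 2/(1 + 0.02513) = 2/1.02513 = 1.9510.
ρ_SOR = ω* − 1 = 1.9510 − 1 = 0.9510.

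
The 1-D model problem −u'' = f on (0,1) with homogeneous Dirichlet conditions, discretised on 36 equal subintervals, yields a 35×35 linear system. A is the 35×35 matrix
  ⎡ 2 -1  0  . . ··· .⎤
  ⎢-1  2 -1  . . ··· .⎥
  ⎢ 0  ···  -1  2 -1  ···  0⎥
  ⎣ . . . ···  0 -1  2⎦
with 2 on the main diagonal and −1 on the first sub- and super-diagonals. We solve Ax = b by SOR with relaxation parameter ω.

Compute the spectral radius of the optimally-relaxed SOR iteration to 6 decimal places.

ρ_SOR = 0.839663

spectrum of D⁻¹(L+U) = {cos(kπ/36) : 1≤k≤35}; ρ_J = cos(π/36) = 0.996195.
√(1 − cos²(π/36)) = sin(π/36) ≈ 0.0871557.
ω* = 2/(1+0.0871557) = 1.839663
ρ_SOR = ω* − 1 ≈ 0.839663.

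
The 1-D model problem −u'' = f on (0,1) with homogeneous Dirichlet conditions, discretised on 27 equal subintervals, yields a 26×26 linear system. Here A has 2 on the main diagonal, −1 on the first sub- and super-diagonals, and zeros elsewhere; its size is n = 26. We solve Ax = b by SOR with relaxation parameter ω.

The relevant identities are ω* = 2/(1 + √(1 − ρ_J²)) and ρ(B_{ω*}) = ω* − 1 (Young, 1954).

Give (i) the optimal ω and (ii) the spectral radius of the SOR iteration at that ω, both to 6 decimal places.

½·tridiag(1,0,1) at n=26: λ_k = cos(kπ/27); max |λ| at k=1 ⇒ ρ_J = cos(π/27) ≈ 0.993238.
√(1−ρ_J²) = |sin(π/27)| = 0.1160929
Then 2/(1+√(1−ρ_J²)) = 2/(1+0.1160929); ω* = 2/1.1160929 = 1.791966.
and ρ(B_{ω*}) = 1.791966 − 1 = 0.791966.

ω* = 1.791966, ρ_SOR = 0.791966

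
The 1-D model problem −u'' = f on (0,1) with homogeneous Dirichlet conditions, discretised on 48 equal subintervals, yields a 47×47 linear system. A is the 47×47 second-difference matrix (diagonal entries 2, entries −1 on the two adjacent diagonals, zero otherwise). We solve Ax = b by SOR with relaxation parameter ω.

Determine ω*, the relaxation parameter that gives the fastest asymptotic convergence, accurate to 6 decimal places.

ω* = 1.877224

spectrum of D⁻¹(L+U) = {cos(kπ/48) : 1≤k≤47}; ρ_J = cos(π/48) = 0.997859.
root = sin(π/48) = 0.0654031  (since 1−cos² = sin²).
So ω* = 2/1.0654031 = 1.877224 (Young).
[ρ_SOR] ω* − 1 = 0.877224.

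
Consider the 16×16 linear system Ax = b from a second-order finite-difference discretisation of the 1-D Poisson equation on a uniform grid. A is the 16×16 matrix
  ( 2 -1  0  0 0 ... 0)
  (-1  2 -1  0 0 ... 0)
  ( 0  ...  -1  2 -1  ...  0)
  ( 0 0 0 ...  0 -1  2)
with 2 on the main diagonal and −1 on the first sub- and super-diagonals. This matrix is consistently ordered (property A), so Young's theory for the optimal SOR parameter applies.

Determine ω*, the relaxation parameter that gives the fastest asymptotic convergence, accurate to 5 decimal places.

ω* = 1.68955

With n=16, ρ(Jacobi) = cos(π/17) = 0.98297.
√(1−ρ_J²) = |sin(π/17)| = 0.183750
Young: ω* = 2/(1+√(1−ρ_J²)) = 2/(1+0.183750) = 2/1.183750 = 1.68955.
Hence ρ(B_{ω*}) = 1.68955 − 1 = 0.68955.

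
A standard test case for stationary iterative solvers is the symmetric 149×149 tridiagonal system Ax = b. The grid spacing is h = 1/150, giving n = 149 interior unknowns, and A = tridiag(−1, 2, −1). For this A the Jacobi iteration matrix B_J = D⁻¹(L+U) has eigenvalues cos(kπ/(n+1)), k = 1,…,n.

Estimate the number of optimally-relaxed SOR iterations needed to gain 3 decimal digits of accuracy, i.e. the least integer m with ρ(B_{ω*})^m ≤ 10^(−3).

With n=149, ρ(Jacobi) = cos(π/150) = 0.9997807.
√(1 − cos²(π/150)) = sin(π/150) ≈ 0.0209424.
Then 2/(1+√(1−ρ_J²)) = 2/(1+0.0209424); ω* = 2/1.0209424 = 1.9589744.
Hence ρ(B_{ω*}) = 1.9589744 − 1 = 0.9589744.
ρ_SOR^m ≤ 10^(−3) ⇔ m ≥ 3·ln10/(−ln 0.9589744) = 6.90776/0.0418909 = 164.899; m = ⌈164.899⌉ = 165.

m = 165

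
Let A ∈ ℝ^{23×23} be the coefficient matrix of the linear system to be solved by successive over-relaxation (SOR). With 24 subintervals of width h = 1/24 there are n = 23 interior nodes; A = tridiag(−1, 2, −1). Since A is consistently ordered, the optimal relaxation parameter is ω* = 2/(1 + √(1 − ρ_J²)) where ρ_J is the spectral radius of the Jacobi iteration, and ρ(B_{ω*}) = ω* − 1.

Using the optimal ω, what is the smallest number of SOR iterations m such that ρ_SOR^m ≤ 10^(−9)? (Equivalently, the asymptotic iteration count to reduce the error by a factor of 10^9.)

n=23: λ(B_J) = 1 − λ(A)/2 = cos(kπ/24); k=1 gives ρ_J = 0.9914449.
√(1−ρ_J²) = |sin(π/24)| = 0.1305262
ω* = 2/(1+0.1305262) = 1.7690877
At ω = 1.7690877 every |λ(B_ω)| = ω−1, so ρ_SOR = 0.7690877.
Need (0.7690877)^m ≤ 10^(−9): m ≥ 9·ln10/|ln 0.7690877| = 20.7233/0.26255 = 78.931 ⇒ m = 79.

m = 79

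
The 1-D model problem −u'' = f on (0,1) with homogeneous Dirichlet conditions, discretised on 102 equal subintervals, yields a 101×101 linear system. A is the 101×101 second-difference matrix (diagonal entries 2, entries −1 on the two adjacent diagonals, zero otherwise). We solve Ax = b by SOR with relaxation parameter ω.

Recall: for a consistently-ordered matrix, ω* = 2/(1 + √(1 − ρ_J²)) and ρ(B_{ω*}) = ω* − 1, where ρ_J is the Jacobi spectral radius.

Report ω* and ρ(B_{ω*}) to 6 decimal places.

spectrum of D⁻¹(L+U) = {cos(kπ/102) : 1≤k≤101}; ρ_J = cos(π/102) = 0.999526.
√(1−ρ_J²) simplifies to sin(π/102) = 0.0307951.
[ω*] 2 ÷ (1 + 0.0307951) = 2 ÷ 1.0307951 = 1.940250.
At ω = 1.940250 every |λ(B_ω)| = ω−1, so ρ_SOR = 0.940250.

ω* = 1.940250, ρ_SOR = 0.940250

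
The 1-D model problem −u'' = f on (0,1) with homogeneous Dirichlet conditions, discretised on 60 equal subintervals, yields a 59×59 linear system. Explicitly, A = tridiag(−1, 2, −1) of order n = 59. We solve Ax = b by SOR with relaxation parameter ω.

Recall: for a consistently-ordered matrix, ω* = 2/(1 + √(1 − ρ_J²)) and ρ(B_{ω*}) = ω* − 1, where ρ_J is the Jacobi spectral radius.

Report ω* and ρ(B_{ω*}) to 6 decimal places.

ω* = 1.900534, ρ_SOR = 0.900534

With n=59, ρ(Jacobi) = cos(π/60) = 0.998630.
1 − cos²(π/60) = sin²(π/60) ⇒ √(1−ρ_J²) = sin(π/60) = 0.0523360.
ω* = 2 / (1 + 0.0523360) = 2 / 1.0523360 ≈ 1.900534.
ρ_SOR = ω* − 1 ≈ 0.900534.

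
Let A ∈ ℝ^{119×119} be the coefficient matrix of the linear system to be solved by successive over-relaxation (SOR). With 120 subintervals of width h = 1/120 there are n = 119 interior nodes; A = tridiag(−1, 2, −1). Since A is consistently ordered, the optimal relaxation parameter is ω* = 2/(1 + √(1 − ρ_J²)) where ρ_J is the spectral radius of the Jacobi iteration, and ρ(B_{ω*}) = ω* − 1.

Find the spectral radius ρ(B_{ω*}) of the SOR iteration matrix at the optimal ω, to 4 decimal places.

n=119: λ(B_J) = 1 − λ(A)/2 = cos(kπ/120); k=1 gives ρ_J = 0.9997.
√(1 − cos²(π/120)) = sin(π/120) ≈ 0.02618.
Young: ω* = 2/(1+√(1−ρ_J²)) = 2/(1+0.02618) = 2/1.02618 = 1.9490.
Hence ρ(B_{ω*}) = 1.9490 − 1 = 0.9490.

ρ_SOR = 0.9490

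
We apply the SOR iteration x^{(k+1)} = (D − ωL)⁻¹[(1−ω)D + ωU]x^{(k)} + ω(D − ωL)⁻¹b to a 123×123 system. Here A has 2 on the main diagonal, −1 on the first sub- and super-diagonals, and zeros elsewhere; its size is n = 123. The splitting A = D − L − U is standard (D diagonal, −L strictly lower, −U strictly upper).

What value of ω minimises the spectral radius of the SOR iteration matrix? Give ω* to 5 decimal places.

ω* = 1.95059

n=123: λ(B_J) = 1 − λ(A)/2 = cos(kπ/124); k=1 gives ρ_J = 0.99968.
root = sin(π/124) = 0.025333  (since 1−cos² = sin²).
Young: ω* = 2/(1+√(1−ρ_J²)) = 2/(1+0.025333) = 2/1.025333 = 1.95059.
and ρ(B_{ω*}) = 1.95059 − 1 = 0.95059.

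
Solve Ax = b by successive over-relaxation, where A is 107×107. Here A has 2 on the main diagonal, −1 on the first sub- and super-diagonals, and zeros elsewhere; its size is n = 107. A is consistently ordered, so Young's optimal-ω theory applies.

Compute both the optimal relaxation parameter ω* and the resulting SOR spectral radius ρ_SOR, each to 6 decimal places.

ω* = 1.943475, ρ_SOR = 0.943475

½·tridiag(1,0,1) at n=107: λ_k = cos(kπ/108); max |λ| at k=1 ⇒ ρ_J = cos(π/108) ≈ 0.999577.
1 − cos²(π/108) = sin²(π/108) ⇒ √(1−ρ_J²) = sin(π/108) = 0.0290847.
ω* = 2/(1 + 0.0290847) = 2/1.0290847 = 1.943475.
ρ(B_{ω*}) = ω*−1 = 0.943475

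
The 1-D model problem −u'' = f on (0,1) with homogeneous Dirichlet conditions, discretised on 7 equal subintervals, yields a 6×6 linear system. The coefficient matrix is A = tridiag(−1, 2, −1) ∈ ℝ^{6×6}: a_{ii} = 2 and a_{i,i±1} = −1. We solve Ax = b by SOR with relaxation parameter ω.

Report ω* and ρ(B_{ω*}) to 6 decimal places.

ρ_J = max_k |cos(kπ/7)| = cos(π/7) = 0.900969
root = sin(π/7) = 0.4338837  (since 1−cos² = sin²).
ω* = 2/(1 + 0.4338837) = 2/1.4338837 = 1.394813.
Hence ρ(B_{ω*}) = 1.394813 − 1 = 0.394813.

ω* = 1.394813, ρ_SOR = 0.394813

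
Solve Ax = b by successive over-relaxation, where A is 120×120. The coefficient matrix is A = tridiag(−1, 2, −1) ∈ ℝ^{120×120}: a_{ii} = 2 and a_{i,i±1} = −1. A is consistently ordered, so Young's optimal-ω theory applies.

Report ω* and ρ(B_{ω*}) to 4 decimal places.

[ρ_J] n=120: ρ(B_J) = cos(π/(n+1)) = cos(π/121) = 0.9997.
√(1−ρ_J²) simplifies to sin(π/121) = 0.02596.
Then 2/(1+√(1−ρ_J²)) = 2/(1+0.02596); ω* = 2/1.02596 = 1.9494.
ρ_SOR = ω* − 1 = 1.9494 − 1 = 0.9494.

ω* = 1.9494, ρ_SOR = 0.9494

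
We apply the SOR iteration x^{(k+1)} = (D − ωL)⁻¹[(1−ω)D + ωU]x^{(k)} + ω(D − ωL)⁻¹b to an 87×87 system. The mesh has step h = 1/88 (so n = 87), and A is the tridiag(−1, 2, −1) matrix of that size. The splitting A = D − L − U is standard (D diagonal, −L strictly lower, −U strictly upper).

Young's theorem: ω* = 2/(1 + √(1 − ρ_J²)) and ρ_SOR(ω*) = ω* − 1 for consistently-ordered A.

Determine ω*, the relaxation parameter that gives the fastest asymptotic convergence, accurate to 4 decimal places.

ω* = 1.9311

ρ_J = max_k |cos(kπ/88)| = cos(π/88) = 0.9994
root = sin(π/88) = 0.03569  (since 1−cos² = sin²).
ω* = 2 / (1 + 0.03569) = 2 / 1.03569 ≈ 1.9311.
ρ(B_{ω*}) = ω*−1 = 0.9311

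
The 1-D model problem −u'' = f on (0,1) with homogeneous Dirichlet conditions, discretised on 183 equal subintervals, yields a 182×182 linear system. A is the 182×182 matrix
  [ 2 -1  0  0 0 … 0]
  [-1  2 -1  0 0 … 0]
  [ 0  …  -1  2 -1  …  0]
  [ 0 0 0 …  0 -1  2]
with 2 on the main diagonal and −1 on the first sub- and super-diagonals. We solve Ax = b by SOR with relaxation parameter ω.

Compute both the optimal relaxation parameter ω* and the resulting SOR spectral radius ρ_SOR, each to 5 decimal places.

[ρ_J] n=182: ρ(B_J) = cos(π/(n+1)) = cos(π/183) = 0.99985.
√(1 − cos²(π/183)) = sin(π/183) ≈ 0.017166.
ω* = 2/(1+0.017166) = 1.96625
ρ_SOR = ω* − 1 = 1.96625 − 1 = 0.96625.

ω* = 1.96625, ρ_SOR = 0.96625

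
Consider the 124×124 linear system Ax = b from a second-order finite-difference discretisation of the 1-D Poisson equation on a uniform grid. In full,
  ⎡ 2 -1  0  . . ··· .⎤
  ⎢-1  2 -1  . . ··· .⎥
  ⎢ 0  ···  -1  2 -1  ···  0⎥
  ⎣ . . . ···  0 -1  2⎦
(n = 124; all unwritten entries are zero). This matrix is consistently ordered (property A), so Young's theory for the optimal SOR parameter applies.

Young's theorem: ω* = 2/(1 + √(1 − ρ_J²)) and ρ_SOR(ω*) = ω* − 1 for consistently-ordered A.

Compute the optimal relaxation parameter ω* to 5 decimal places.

ω* = 1.95097

½·tridiag(1,0,1) at n=124: λ_k = cos(kπ/125); max |λ| at k=1 ⇒ ρ_J = cos(π/125) ≈ 0.99968.
1 − cos²(π/125) = sin²(π/125) ⇒ √(1−ρ_J²) = sin(π/125) = 0.025130.
ω* = 2 / (1 + 0.025130) = 2 / 1.025130 ≈ 1.95097.
ρ_SOR = ω* − 1 = 1.95097 − 1 = 0.95097.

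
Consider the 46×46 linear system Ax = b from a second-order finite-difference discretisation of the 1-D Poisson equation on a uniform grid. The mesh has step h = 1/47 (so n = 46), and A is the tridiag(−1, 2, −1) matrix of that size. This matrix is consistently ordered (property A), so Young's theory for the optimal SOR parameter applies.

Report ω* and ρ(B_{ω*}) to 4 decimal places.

ω* = 1.8748, ρ_SOR = 0.8748

spectrum of D⁻¹(L+U) = {cos(kπ/47) : 1≤k≤46}; ρ_J = cos(π/47) = 0.9978.
√(1 − cos²(π/47)) = sin(π/47) ≈ 0.06679.
Young: ω* = 2/(1+√(1−ρ_J²)) = 2/(1+0.06679) = 2/1.06679 = 1.8748.
Hence ρ(B_{ω*}) = 1.8748 − 1 = 0.8748.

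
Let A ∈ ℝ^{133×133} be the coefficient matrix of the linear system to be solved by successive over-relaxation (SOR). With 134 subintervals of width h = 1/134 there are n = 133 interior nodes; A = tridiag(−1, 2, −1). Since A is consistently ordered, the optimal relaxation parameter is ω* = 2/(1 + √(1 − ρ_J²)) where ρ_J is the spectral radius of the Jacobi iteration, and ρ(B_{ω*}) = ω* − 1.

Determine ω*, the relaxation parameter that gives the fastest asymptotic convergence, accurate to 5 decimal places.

ω* = 1.95419

spectrum of D⁻¹(L+U) = {cos(kπ/134) : 1≤k≤133}; ρ_J = cos(π/134) = 0.99973.
root = sin(π/134) = 0.023443  (since 1−cos² = sin²).
ω* = 2/(1 + 0.023443) = 2/1.023443 = 1.95419.
At ω = 1.95419 every |λ(B_ω)| = ω−1, so ρ_SOR = 0.95419.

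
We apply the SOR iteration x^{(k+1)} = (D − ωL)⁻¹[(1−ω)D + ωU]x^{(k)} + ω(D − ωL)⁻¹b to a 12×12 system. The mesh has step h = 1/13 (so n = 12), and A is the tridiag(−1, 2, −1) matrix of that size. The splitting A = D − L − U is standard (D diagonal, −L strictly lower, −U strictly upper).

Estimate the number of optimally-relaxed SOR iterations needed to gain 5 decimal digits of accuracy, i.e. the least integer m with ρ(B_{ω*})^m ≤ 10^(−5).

[ρ_J] n=12: ρ(B_J) = cos(π/(n+1)) = cos(π/13) = 0.9709418.
√(1−ρ_J²) simplifies to sin(π/13) = 0.2393157.
Young: ω* = 2/(1+√(1−ρ_J²)) = 2/(1+0.2393157) = 2/1.2393157 = 1.6137938.
ρ(B_{ω*}) = ω*−1 = 0.6137938
For 5 digits: m = 5·ln10 / (−ln 0.6137938) = 11.5129/0.488096 = 23.587; round up → m = 24.

m = 24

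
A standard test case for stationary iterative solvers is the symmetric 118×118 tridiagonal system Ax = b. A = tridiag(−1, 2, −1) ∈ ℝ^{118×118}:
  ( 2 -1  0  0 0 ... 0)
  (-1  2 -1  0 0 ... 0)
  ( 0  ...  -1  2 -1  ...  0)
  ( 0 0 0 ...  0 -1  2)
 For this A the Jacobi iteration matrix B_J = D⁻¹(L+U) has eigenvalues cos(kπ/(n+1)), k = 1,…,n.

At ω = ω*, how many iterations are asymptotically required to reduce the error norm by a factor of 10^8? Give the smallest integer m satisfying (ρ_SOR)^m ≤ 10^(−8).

m = 349

B_J for the 118×118 system has eigenvalues cos(kπ/119); ρ_J = cos(π/119) = 0.9996515.
√(1−ρ_J²) simplifies to sin(π/119) = 0.0263969.
ω* = 2/(1+0.0263969) = 1.9485640
ρ(B_{ω*}) = ω*−1 = 0.9485640
ρ_SOR^m ≤ 10^(−8) ⇔ m ≥ 8·ln10/(−ln 0.9485640) = 18.4207/0.052806 = 348.837; m = ⌈348.837⌉ = 349.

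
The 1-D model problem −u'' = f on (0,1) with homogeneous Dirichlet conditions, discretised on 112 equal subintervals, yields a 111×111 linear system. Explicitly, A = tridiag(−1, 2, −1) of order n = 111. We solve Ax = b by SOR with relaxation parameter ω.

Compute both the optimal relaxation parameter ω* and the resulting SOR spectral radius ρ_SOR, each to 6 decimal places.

ρ_J = max_k |cos(kπ/112)| = cos(π/112) = 0.999607
1 − cos²(π/112) = sin²(π/112) ⇒ √(1−ρ_J²) = sin(π/112) = 0.0280463.
ω* = 2/(1 + 0.0280463) = 2/1.0280463 = 1.945438.
Hence ρ(B_{ω*}) = 1.945438 − 1 = 0.945438.

ω* = 1.945438, ρ_SOR = 0.945438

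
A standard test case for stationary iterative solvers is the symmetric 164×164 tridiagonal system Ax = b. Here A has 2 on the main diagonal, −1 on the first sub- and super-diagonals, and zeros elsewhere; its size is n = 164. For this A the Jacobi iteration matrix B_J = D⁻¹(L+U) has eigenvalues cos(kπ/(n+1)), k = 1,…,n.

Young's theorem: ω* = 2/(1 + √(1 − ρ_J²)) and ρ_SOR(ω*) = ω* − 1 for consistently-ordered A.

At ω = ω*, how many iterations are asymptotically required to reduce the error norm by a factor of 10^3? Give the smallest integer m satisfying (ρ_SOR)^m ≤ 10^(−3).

n=164: λ(B_J) = 1 − λ(A)/2 = cos(kπ/165); k=1 gives ρ_J = 0.9998187.
√(1−ρ_J²) = |sin(π/165)| = 0.0190388
So ω* = 2/1.0190388 = 1.9626338 (Young).
ρ_SOR = ω* − 1 = 1.9626338 − 1 = 0.9626338.
(0.9626338)^m ≤ 10^{−3}  ⇒  m·ln(0.9626338) ≤ −3·ln10  ⇒  m ≥ 181.391  ⇒  m = 182

m = 182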